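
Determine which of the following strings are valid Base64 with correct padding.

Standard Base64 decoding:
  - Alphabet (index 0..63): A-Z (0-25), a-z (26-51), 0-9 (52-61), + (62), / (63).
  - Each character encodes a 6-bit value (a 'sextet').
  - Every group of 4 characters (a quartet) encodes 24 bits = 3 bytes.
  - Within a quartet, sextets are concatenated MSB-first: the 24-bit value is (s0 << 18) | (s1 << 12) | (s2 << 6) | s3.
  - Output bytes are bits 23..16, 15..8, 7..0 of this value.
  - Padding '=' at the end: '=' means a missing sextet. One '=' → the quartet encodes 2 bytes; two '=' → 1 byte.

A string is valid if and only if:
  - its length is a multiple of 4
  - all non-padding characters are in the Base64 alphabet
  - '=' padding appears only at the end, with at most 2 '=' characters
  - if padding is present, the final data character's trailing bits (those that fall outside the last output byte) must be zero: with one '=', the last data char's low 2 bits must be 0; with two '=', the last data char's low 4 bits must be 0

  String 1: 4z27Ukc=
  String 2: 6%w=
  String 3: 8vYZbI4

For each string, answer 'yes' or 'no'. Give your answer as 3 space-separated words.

Answer: yes no no

Derivation:
String 1: '4z27Ukc=' → valid
String 2: '6%w=' → invalid (bad char(s): ['%'])
String 3: '8vYZbI4' → invalid (len=7 not mult of 4)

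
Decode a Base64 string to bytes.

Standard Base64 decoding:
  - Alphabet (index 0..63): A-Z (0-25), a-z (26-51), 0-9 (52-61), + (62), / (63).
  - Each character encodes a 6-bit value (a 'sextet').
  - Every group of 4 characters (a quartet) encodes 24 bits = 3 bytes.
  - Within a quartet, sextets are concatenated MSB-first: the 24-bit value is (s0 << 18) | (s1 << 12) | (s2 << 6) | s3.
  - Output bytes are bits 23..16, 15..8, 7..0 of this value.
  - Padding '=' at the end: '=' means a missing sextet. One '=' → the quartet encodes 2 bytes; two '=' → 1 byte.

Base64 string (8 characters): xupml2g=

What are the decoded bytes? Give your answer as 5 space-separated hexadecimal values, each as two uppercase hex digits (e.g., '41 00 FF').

Answer: C6 EA 66 97 68

Derivation:
After char 0 ('x'=49): chars_in_quartet=1 acc=0x31 bytes_emitted=0
After char 1 ('u'=46): chars_in_quartet=2 acc=0xC6E bytes_emitted=0
After char 2 ('p'=41): chars_in_quartet=3 acc=0x31BA9 bytes_emitted=0
After char 3 ('m'=38): chars_in_quartet=4 acc=0xC6EA66 -> emit C6 EA 66, reset; bytes_emitted=3
After char 4 ('l'=37): chars_in_quartet=1 acc=0x25 bytes_emitted=3
After char 5 ('2'=54): chars_in_quartet=2 acc=0x976 bytes_emitted=3
After char 6 ('g'=32): chars_in_quartet=3 acc=0x25DA0 bytes_emitted=3
Padding '=': partial quartet acc=0x25DA0 -> emit 97 68; bytes_emitted=5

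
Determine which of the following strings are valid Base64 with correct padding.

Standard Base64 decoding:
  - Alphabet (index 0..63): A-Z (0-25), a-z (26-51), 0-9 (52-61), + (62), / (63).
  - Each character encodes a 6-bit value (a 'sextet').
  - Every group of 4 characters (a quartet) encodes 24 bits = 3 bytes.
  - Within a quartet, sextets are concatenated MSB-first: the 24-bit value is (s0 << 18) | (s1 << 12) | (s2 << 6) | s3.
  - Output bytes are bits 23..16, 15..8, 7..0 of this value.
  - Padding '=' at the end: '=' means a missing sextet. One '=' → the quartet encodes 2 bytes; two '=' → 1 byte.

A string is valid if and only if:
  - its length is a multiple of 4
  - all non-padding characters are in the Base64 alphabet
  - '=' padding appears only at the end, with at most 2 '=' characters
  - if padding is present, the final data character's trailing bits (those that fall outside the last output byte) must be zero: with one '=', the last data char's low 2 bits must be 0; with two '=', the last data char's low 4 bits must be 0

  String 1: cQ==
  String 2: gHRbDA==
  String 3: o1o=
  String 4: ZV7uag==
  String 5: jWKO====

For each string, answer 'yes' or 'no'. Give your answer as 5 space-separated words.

String 1: 'cQ==' → valid
String 2: 'gHRbDA==' → valid
String 3: 'o1o=' → valid
String 4: 'ZV7uag==' → valid
String 5: 'jWKO====' → invalid (4 pad chars (max 2))

Answer: yes yes yes yes no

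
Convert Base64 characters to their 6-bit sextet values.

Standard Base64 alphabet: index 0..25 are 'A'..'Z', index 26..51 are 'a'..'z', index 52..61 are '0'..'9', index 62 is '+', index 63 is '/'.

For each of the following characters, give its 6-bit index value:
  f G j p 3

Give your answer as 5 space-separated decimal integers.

Answer: 31 6 35 41 55

Derivation:
'f': a..z range, 26 + ord('f') − ord('a') = 31
'G': A..Z range, ord('G') − ord('A') = 6
'j': a..z range, 26 + ord('j') − ord('a') = 35
'p': a..z range, 26 + ord('p') − ord('a') = 41
'3': 0..9 range, 52 + ord('3') − ord('0') = 55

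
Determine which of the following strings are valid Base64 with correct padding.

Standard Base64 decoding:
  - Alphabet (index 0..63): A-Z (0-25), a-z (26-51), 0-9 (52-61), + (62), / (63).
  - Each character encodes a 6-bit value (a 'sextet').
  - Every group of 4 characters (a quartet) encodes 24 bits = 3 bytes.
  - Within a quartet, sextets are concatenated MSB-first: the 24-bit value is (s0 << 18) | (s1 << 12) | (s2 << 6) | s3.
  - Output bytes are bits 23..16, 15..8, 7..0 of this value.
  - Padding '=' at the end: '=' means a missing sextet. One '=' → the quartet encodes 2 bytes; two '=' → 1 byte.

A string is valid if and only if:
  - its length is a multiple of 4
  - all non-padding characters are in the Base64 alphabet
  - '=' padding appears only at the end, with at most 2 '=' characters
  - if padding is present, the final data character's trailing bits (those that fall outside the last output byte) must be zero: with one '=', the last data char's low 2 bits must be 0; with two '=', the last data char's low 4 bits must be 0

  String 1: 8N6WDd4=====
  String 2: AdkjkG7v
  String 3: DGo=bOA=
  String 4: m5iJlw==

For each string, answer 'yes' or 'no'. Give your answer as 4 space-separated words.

Answer: no yes no yes

Derivation:
String 1: '8N6WDd4=====' → invalid (5 pad chars (max 2))
String 2: 'AdkjkG7v' → valid
String 3: 'DGo=bOA=' → invalid (bad char(s): ['=']; '=' in middle)
String 4: 'm5iJlw==' → valid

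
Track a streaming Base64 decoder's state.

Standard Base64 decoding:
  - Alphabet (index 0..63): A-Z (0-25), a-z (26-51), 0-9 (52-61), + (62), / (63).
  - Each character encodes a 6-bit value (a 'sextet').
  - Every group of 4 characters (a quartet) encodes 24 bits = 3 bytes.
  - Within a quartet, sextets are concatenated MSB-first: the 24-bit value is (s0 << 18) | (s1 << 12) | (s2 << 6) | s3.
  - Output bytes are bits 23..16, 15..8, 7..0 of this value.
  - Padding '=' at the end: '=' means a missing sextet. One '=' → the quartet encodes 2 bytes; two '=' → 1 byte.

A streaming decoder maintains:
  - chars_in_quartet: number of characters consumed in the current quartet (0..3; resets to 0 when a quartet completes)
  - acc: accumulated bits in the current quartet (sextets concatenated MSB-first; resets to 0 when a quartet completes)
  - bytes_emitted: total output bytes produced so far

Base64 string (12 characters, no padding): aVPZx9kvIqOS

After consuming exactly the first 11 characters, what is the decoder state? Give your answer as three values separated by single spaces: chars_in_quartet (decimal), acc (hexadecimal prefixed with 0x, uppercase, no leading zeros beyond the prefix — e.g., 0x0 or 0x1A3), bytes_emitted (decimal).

Answer: 3 0x8A8E 6

Derivation:
After char 0 ('a'=26): chars_in_quartet=1 acc=0x1A bytes_emitted=0
After char 1 ('V'=21): chars_in_quartet=2 acc=0x695 bytes_emitted=0
After char 2 ('P'=15): chars_in_quartet=3 acc=0x1A54F bytes_emitted=0
After char 3 ('Z'=25): chars_in_quartet=4 acc=0x6953D9 -> emit 69 53 D9, reset; bytes_emitted=3
After char 4 ('x'=49): chars_in_quartet=1 acc=0x31 bytes_emitted=3
After char 5 ('9'=61): chars_in_quartet=2 acc=0xC7D bytes_emitted=3
After char 6 ('k'=36): chars_in_quartet=3 acc=0x31F64 bytes_emitted=3
After char 7 ('v'=47): chars_in_quartet=4 acc=0xC7D92F -> emit C7 D9 2F, reset; bytes_emitted=6
After char 8 ('I'=8): chars_in_quartet=1 acc=0x8 bytes_emitted=6
After char 9 ('q'=42): chars_in_quartet=2 acc=0x22A bytes_emitted=6
After char 10 ('O'=14): chars_in_quartet=3 acc=0x8A8E bytes_emitted=6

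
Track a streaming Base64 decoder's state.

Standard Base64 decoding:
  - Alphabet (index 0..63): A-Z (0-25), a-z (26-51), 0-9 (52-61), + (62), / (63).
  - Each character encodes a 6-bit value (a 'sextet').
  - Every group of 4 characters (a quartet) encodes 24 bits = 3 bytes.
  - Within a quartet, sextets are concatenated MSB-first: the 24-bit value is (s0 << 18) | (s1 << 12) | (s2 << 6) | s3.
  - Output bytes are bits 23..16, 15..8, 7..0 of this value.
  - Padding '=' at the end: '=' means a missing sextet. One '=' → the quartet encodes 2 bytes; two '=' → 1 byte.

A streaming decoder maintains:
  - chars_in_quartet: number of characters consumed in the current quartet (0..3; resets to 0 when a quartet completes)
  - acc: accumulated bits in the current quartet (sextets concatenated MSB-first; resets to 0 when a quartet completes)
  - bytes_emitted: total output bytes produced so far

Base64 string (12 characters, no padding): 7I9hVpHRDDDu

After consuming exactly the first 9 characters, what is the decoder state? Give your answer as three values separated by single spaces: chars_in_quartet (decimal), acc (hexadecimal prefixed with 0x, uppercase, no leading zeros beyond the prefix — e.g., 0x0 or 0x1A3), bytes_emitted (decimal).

Answer: 1 0x3 6

Derivation:
After char 0 ('7'=59): chars_in_quartet=1 acc=0x3B bytes_emitted=0
After char 1 ('I'=8): chars_in_quartet=2 acc=0xEC8 bytes_emitted=0
After char 2 ('9'=61): chars_in_quartet=3 acc=0x3B23D bytes_emitted=0
After char 3 ('h'=33): chars_in_quartet=4 acc=0xEC8F61 -> emit EC 8F 61, reset; bytes_emitted=3
After char 4 ('V'=21): chars_in_quartet=1 acc=0x15 bytes_emitted=3
After char 5 ('p'=41): chars_in_quartet=2 acc=0x569 bytes_emitted=3
After char 6 ('H'=7): chars_in_quartet=3 acc=0x15A47 bytes_emitted=3
After char 7 ('R'=17): chars_in_quartet=4 acc=0x5691D1 -> emit 56 91 D1, reset; bytes_emitted=6
After char 8 ('D'=3): chars_in_quartet=1 acc=0x3 bytes_emitted=6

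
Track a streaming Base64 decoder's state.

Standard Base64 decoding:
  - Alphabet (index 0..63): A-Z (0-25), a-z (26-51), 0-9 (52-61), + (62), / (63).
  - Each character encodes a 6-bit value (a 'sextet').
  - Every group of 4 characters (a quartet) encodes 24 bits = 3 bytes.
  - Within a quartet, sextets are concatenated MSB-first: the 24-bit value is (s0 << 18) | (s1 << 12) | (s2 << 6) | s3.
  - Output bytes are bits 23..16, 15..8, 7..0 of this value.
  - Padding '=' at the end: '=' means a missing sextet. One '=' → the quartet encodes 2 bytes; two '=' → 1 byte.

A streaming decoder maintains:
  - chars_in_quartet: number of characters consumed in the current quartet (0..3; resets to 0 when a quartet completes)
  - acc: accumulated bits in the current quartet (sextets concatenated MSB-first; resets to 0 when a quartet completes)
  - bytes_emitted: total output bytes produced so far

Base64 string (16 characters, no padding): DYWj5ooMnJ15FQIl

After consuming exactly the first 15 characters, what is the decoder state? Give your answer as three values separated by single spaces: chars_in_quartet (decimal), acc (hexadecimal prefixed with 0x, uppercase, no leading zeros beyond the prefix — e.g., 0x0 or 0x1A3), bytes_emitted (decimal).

After char 0 ('D'=3): chars_in_quartet=1 acc=0x3 bytes_emitted=0
After char 1 ('Y'=24): chars_in_quartet=2 acc=0xD8 bytes_emitted=0
After char 2 ('W'=22): chars_in_quartet=3 acc=0x3616 bytes_emitted=0
After char 3 ('j'=35): chars_in_quartet=4 acc=0xD85A3 -> emit 0D 85 A3, reset; bytes_emitted=3
After char 4 ('5'=57): chars_in_quartet=1 acc=0x39 bytes_emitted=3
After char 5 ('o'=40): chars_in_quartet=2 acc=0xE68 bytes_emitted=3
After char 6 ('o'=40): chars_in_quartet=3 acc=0x39A28 bytes_emitted=3
After char 7 ('M'=12): chars_in_quartet=4 acc=0xE68A0C -> emit E6 8A 0C, reset; bytes_emitted=6
After char 8 ('n'=39): chars_in_quartet=1 acc=0x27 bytes_emitted=6
After char 9 ('J'=9): chars_in_quartet=2 acc=0x9C9 bytes_emitted=6
After char 10 ('1'=53): chars_in_quartet=3 acc=0x27275 bytes_emitted=6
After char 11 ('5'=57): chars_in_quartet=4 acc=0x9C9D79 -> emit 9C 9D 79, reset; bytes_emitted=9
After char 12 ('F'=5): chars_in_quartet=1 acc=0x5 bytes_emitted=9
After char 13 ('Q'=16): chars_in_quartet=2 acc=0x150 bytes_emitted=9
After char 14 ('I'=8): chars_in_quartet=3 acc=0x5408 bytes_emitted=9

Answer: 3 0x5408 9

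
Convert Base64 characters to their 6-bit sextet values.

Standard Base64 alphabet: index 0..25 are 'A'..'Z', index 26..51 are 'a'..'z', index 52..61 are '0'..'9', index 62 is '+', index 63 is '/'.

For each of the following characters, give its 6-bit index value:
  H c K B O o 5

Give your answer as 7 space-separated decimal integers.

Answer: 7 28 10 1 14 40 57

Derivation:
'H': A..Z range, ord('H') − ord('A') = 7
'c': a..z range, 26 + ord('c') − ord('a') = 28
'K': A..Z range, ord('K') − ord('A') = 10
'B': A..Z range, ord('B') − ord('A') = 1
'O': A..Z range, ord('O') − ord('A') = 14
'o': a..z range, 26 + ord('o') − ord('a') = 40
'5': 0..9 range, 52 + ord('5') − ord('0') = 57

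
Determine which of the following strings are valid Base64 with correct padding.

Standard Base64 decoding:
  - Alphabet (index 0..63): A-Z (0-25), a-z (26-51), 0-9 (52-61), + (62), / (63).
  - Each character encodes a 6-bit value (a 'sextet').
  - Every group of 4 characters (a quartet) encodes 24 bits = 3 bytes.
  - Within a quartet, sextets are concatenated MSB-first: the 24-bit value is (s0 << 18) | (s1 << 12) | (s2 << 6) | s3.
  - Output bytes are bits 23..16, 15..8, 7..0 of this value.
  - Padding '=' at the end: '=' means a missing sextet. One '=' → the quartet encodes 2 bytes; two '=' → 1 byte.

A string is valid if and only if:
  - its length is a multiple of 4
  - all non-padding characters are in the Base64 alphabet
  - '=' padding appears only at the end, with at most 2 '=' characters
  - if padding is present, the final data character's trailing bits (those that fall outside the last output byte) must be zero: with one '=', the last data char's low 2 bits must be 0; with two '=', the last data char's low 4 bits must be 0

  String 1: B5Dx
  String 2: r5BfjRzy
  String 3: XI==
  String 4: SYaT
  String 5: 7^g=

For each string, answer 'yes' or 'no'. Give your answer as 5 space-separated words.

String 1: 'B5Dx' → valid
String 2: 'r5BfjRzy' → valid
String 3: 'XI==' → invalid (bad trailing bits)
String 4: 'SYaT' → valid
String 5: '7^g=' → invalid (bad char(s): ['^'])

Answer: yes yes no yes no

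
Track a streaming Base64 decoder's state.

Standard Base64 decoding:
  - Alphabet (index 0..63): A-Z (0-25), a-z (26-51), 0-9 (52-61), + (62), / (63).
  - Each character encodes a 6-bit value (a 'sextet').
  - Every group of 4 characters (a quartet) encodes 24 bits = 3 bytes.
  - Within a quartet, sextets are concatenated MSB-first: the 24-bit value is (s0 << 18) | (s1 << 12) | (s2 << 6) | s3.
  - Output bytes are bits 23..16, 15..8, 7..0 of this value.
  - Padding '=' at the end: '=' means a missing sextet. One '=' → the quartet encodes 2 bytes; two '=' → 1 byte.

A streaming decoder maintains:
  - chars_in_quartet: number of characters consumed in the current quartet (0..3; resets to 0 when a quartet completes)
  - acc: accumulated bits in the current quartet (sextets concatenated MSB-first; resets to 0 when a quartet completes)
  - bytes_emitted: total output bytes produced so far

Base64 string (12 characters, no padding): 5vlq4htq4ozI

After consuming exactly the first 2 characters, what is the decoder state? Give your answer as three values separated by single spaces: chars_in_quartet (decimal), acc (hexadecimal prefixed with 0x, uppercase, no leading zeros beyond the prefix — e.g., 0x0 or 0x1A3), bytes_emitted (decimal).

After char 0 ('5'=57): chars_in_quartet=1 acc=0x39 bytes_emitted=0
After char 1 ('v'=47): chars_in_quartet=2 acc=0xE6F bytes_emitted=0

Answer: 2 0xE6F 0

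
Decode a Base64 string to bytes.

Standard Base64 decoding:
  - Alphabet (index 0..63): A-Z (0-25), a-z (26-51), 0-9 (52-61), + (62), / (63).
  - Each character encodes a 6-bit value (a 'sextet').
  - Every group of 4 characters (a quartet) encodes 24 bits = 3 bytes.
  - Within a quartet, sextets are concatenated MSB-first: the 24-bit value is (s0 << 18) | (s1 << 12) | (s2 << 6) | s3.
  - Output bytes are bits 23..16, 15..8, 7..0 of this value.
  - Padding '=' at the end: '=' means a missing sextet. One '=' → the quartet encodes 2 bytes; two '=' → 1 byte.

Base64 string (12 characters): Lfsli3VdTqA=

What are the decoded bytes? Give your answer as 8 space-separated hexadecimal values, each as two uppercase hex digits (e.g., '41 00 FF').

Answer: 2D FB 25 8B 75 5D 4E A0

Derivation:
After char 0 ('L'=11): chars_in_quartet=1 acc=0xB bytes_emitted=0
After char 1 ('f'=31): chars_in_quartet=2 acc=0x2DF bytes_emitted=0
After char 2 ('s'=44): chars_in_quartet=3 acc=0xB7EC bytes_emitted=0
After char 3 ('l'=37): chars_in_quartet=4 acc=0x2DFB25 -> emit 2D FB 25, reset; bytes_emitted=3
After char 4 ('i'=34): chars_in_quartet=1 acc=0x22 bytes_emitted=3
After char 5 ('3'=55): chars_in_quartet=2 acc=0x8B7 bytes_emitted=3
After char 6 ('V'=21): chars_in_quartet=3 acc=0x22DD5 bytes_emitted=3
After char 7 ('d'=29): chars_in_quartet=4 acc=0x8B755D -> emit 8B 75 5D, reset; bytes_emitted=6
After char 8 ('T'=19): chars_in_quartet=1 acc=0x13 bytes_emitted=6
After char 9 ('q'=42): chars_in_quartet=2 acc=0x4EA bytes_emitted=6
After char 10 ('A'=0): chars_in_quartet=3 acc=0x13A80 bytes_emitted=6
Padding '=': partial quartet acc=0x13A80 -> emit 4E A0; bytes_emitted=8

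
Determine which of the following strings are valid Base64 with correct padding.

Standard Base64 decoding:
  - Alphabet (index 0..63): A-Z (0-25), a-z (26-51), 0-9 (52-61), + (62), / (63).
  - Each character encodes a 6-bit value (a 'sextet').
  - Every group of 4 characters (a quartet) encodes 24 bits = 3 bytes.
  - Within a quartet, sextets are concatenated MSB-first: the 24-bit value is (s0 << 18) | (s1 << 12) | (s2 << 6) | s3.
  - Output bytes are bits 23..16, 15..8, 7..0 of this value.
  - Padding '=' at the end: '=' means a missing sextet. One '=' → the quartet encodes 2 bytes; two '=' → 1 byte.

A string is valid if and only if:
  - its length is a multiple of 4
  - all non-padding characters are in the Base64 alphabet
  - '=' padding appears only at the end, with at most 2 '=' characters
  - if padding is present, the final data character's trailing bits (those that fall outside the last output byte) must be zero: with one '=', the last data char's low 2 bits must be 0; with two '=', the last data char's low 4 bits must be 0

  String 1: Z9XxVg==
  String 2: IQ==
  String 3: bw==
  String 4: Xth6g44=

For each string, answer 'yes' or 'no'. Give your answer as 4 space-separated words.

Answer: yes yes yes yes

Derivation:
String 1: 'Z9XxVg==' → valid
String 2: 'IQ==' → valid
String 3: 'bw==' → valid
String 4: 'Xth6g44=' → valid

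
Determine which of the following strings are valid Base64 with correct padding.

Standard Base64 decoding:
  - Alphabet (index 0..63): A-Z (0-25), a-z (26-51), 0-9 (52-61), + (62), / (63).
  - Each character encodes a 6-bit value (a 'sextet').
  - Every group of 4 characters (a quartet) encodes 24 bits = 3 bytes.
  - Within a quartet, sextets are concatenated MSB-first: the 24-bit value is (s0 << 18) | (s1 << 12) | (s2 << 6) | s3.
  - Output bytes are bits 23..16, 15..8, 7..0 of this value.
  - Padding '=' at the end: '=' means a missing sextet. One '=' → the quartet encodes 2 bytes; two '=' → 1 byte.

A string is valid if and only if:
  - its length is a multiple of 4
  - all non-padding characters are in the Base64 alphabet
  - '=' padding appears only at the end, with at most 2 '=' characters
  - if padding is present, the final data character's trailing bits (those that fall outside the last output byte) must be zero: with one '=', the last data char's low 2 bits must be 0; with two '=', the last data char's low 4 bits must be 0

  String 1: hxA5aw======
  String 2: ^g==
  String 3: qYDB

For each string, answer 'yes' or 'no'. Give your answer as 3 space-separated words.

String 1: 'hxA5aw======' → invalid (6 pad chars (max 2))
String 2: '^g==' → invalid (bad char(s): ['^'])
String 3: 'qYDB' → valid

Answer: no no yes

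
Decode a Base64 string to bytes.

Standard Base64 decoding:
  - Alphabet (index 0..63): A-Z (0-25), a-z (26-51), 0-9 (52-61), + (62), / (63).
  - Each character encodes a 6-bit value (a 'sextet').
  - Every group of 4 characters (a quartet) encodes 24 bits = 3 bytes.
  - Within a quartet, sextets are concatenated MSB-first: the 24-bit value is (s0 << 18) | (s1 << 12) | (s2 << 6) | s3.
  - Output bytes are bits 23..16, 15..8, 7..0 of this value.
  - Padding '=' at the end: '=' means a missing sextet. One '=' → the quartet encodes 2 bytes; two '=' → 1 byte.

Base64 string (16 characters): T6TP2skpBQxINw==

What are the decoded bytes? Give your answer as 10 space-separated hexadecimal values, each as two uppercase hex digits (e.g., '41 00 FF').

After char 0 ('T'=19): chars_in_quartet=1 acc=0x13 bytes_emitted=0
After char 1 ('6'=58): chars_in_quartet=2 acc=0x4FA bytes_emitted=0
After char 2 ('T'=19): chars_in_quartet=3 acc=0x13E93 bytes_emitted=0
After char 3 ('P'=15): chars_in_quartet=4 acc=0x4FA4CF -> emit 4F A4 CF, reset; bytes_emitted=3
After char 4 ('2'=54): chars_in_quartet=1 acc=0x36 bytes_emitted=3
After char 5 ('s'=44): chars_in_quartet=2 acc=0xDAC bytes_emitted=3
After char 6 ('k'=36): chars_in_quartet=3 acc=0x36B24 bytes_emitted=3
After char 7 ('p'=41): chars_in_quartet=4 acc=0xDAC929 -> emit DA C9 29, reset; bytes_emitted=6
After char 8 ('B'=1): chars_in_quartet=1 acc=0x1 bytes_emitted=6
After char 9 ('Q'=16): chars_in_quartet=2 acc=0x50 bytes_emitted=6
After char 10 ('x'=49): chars_in_quartet=3 acc=0x1431 bytes_emitted=6
After char 11 ('I'=8): chars_in_quartet=4 acc=0x50C48 -> emit 05 0C 48, reset; bytes_emitted=9
After char 12 ('N'=13): chars_in_quartet=1 acc=0xD bytes_emitted=9
After char 13 ('w'=48): chars_in_quartet=2 acc=0x370 bytes_emitted=9
Padding '==': partial quartet acc=0x370 -> emit 37; bytes_emitted=10

Answer: 4F A4 CF DA C9 29 05 0C 48 37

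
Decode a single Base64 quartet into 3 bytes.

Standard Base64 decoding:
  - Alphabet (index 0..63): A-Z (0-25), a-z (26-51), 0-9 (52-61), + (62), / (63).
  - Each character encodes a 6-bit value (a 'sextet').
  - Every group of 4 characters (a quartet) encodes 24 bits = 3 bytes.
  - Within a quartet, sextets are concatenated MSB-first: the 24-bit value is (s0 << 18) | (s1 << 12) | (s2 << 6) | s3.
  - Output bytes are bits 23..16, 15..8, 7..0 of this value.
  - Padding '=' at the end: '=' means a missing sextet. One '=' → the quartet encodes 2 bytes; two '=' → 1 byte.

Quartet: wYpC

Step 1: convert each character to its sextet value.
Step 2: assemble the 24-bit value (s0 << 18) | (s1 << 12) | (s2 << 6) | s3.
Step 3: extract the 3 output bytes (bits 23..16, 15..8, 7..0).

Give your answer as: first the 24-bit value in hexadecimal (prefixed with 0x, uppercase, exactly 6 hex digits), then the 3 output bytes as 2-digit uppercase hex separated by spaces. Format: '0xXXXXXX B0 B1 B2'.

Sextets: w=48, Y=24, p=41, C=2
24-bit: (48<<18) | (24<<12) | (41<<6) | 2
      = 0xC00000 | 0x018000 | 0x000A40 | 0x000002
      = 0xC18A42
Bytes: (v>>16)&0xFF=C1, (v>>8)&0xFF=8A, v&0xFF=42

Answer: 0xC18A42 C1 8A 42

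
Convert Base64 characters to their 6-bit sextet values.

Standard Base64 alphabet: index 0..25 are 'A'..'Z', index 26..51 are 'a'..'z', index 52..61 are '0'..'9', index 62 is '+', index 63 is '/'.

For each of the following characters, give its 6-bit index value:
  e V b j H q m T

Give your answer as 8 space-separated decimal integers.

Answer: 30 21 27 35 7 42 38 19

Derivation:
'e': a..z range, 26 + ord('e') − ord('a') = 30
'V': A..Z range, ord('V') − ord('A') = 21
'b': a..z range, 26 + ord('b') − ord('a') = 27
'j': a..z range, 26 + ord('j') − ord('a') = 35
'H': A..Z range, ord('H') − ord('A') = 7
'q': a..z range, 26 + ord('q') − ord('a') = 42
'm': a..z range, 26 + ord('m') − ord('a') = 38
'T': A..Z range, ord('T') − ord('A') = 19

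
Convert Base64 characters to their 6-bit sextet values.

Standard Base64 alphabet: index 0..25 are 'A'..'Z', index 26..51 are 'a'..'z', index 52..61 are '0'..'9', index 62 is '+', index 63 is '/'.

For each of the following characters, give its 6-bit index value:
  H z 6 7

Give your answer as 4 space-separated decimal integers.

'H': A..Z range, ord('H') − ord('A') = 7
'z': a..z range, 26 + ord('z') − ord('a') = 51
'6': 0..9 range, 52 + ord('6') − ord('0') = 58
'7': 0..9 range, 52 + ord('7') − ord('0') = 59

Answer: 7 51 58 59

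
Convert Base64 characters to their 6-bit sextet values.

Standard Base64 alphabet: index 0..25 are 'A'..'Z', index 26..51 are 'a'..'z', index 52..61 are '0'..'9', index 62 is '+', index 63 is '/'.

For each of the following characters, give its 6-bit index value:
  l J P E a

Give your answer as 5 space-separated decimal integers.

'l': a..z range, 26 + ord('l') − ord('a') = 37
'J': A..Z range, ord('J') − ord('A') = 9
'P': A..Z range, ord('P') − ord('A') = 15
'E': A..Z range, ord('E') − ord('A') = 4
'a': a..z range, 26 + ord('a') − ord('a') = 26

Answer: 37 9 15 4 26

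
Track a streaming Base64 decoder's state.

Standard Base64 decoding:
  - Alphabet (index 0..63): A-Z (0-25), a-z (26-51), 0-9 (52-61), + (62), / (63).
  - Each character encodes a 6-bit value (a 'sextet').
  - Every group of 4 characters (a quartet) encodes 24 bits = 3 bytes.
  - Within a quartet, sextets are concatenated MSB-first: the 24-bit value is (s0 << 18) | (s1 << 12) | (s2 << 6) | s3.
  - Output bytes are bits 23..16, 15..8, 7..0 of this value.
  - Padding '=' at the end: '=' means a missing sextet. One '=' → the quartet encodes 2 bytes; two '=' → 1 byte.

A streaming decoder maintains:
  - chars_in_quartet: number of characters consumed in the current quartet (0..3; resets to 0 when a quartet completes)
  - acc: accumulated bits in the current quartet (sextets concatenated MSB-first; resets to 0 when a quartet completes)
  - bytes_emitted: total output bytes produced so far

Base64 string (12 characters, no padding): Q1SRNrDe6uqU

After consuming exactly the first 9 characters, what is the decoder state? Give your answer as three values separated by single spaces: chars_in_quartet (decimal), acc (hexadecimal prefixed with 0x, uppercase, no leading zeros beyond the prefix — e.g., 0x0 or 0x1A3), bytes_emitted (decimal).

Answer: 1 0x3A 6

Derivation:
After char 0 ('Q'=16): chars_in_quartet=1 acc=0x10 bytes_emitted=0
After char 1 ('1'=53): chars_in_quartet=2 acc=0x435 bytes_emitted=0
After char 2 ('S'=18): chars_in_quartet=3 acc=0x10D52 bytes_emitted=0
After char 3 ('R'=17): chars_in_quartet=4 acc=0x435491 -> emit 43 54 91, reset; bytes_emitted=3
After char 4 ('N'=13): chars_in_quartet=1 acc=0xD bytes_emitted=3
After char 5 ('r'=43): chars_in_quartet=2 acc=0x36B bytes_emitted=3
After char 6 ('D'=3): chars_in_quartet=3 acc=0xDAC3 bytes_emitted=3
After char 7 ('e'=30): chars_in_quartet=4 acc=0x36B0DE -> emit 36 B0 DE, reset; bytes_emitted=6
After char 8 ('6'=58): chars_in_quartet=1 acc=0x3A bytes_emitted=6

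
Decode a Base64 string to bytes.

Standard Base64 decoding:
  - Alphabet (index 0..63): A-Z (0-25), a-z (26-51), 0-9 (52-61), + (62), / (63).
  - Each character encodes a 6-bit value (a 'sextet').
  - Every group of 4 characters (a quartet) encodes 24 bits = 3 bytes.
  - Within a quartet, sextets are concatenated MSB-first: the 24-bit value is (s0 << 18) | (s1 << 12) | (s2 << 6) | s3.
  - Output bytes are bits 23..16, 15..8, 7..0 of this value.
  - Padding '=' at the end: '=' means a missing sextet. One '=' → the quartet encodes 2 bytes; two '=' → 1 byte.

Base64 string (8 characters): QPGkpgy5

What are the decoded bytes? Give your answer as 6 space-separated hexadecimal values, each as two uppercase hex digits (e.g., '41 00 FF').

After char 0 ('Q'=16): chars_in_quartet=1 acc=0x10 bytes_emitted=0
After char 1 ('P'=15): chars_in_quartet=2 acc=0x40F bytes_emitted=0
After char 2 ('G'=6): chars_in_quartet=3 acc=0x103C6 bytes_emitted=0
After char 3 ('k'=36): chars_in_quartet=4 acc=0x40F1A4 -> emit 40 F1 A4, reset; bytes_emitted=3
After char 4 ('p'=41): chars_in_quartet=1 acc=0x29 bytes_emitted=3
After char 5 ('g'=32): chars_in_quartet=2 acc=0xA60 bytes_emitted=3
After char 6 ('y'=50): chars_in_quartet=3 acc=0x29832 bytes_emitted=3
After char 7 ('5'=57): chars_in_quartet=4 acc=0xA60CB9 -> emit A6 0C B9, reset; bytes_emitted=6

Answer: 40 F1 A4 A6 0C B9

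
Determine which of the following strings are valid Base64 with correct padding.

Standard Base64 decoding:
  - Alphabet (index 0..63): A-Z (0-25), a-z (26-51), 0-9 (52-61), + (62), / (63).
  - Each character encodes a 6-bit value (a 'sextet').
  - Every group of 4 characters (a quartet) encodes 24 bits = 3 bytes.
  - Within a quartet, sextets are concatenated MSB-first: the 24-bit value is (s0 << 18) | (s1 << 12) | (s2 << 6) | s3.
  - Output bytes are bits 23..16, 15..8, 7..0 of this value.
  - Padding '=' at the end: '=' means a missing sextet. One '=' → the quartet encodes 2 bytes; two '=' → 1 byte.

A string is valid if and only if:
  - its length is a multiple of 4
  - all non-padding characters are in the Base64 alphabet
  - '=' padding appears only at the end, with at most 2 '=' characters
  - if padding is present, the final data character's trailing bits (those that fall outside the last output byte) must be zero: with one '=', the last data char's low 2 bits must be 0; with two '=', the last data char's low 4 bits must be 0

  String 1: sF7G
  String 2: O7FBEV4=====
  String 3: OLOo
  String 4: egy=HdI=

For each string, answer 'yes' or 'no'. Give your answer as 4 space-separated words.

Answer: yes no yes no

Derivation:
String 1: 'sF7G' → valid
String 2: 'O7FBEV4=====' → invalid (5 pad chars (max 2))
String 3: 'OLOo' → valid
String 4: 'egy=HdI=' → invalid (bad char(s): ['=']; '=' in middle)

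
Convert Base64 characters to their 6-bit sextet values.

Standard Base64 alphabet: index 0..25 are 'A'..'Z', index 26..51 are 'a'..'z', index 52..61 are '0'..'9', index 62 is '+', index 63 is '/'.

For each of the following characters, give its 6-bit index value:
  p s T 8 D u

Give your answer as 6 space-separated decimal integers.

Answer: 41 44 19 60 3 46

Derivation:
'p': a..z range, 26 + ord('p') − ord('a') = 41
's': a..z range, 26 + ord('s') − ord('a') = 44
'T': A..Z range, ord('T') − ord('A') = 19
'8': 0..9 range, 52 + ord('8') − ord('0') = 60
'D': A..Z range, ord('D') − ord('A') = 3
'u': a..z range, 26 + ord('u') − ord('a') = 46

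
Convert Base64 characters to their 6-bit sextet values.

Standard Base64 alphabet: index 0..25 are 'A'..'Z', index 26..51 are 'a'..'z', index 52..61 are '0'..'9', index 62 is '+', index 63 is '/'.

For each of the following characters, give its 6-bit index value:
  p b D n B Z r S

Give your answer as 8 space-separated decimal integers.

'p': a..z range, 26 + ord('p') − ord('a') = 41
'b': a..z range, 26 + ord('b') − ord('a') = 27
'D': A..Z range, ord('D') − ord('A') = 3
'n': a..z range, 26 + ord('n') − ord('a') = 39
'B': A..Z range, ord('B') − ord('A') = 1
'Z': A..Z range, ord('Z') − ord('A') = 25
'r': a..z range, 26 + ord('r') − ord('a') = 43
'S': A..Z range, ord('S') − ord('A') = 18

Answer: 41 27 3 39 1 25 43 18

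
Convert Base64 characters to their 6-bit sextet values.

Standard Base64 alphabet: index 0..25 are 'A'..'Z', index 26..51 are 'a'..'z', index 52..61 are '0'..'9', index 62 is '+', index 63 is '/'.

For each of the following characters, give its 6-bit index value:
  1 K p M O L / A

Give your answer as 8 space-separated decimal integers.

Answer: 53 10 41 12 14 11 63 0

Derivation:
'1': 0..9 range, 52 + ord('1') − ord('0') = 53
'K': A..Z range, ord('K') − ord('A') = 10
'p': a..z range, 26 + ord('p') − ord('a') = 41
'M': A..Z range, ord('M') − ord('A') = 12
'O': A..Z range, ord('O') − ord('A') = 14
'L': A..Z range, ord('L') − ord('A') = 11
'/': index 63
'A': A..Z range, ord('A') − ord('A') = 0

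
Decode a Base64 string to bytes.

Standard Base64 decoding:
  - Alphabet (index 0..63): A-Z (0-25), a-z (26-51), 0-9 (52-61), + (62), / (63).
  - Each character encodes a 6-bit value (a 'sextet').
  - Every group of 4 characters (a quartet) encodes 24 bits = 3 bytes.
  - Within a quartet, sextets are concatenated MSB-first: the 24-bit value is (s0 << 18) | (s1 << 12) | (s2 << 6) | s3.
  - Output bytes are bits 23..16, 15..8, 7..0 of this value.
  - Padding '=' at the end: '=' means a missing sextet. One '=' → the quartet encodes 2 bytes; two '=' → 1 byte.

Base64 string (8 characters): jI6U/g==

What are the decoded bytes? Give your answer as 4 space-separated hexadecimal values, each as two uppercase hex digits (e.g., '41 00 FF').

After char 0 ('j'=35): chars_in_quartet=1 acc=0x23 bytes_emitted=0
After char 1 ('I'=8): chars_in_quartet=2 acc=0x8C8 bytes_emitted=0
After char 2 ('6'=58): chars_in_quartet=3 acc=0x2323A bytes_emitted=0
After char 3 ('U'=20): chars_in_quartet=4 acc=0x8C8E94 -> emit 8C 8E 94, reset; bytes_emitted=3
After char 4 ('/'=63): chars_in_quartet=1 acc=0x3F bytes_emitted=3
After char 5 ('g'=32): chars_in_quartet=2 acc=0xFE0 bytes_emitted=3
Padding '==': partial quartet acc=0xFE0 -> emit FE; bytes_emitted=4

Answer: 8C 8E 94 FE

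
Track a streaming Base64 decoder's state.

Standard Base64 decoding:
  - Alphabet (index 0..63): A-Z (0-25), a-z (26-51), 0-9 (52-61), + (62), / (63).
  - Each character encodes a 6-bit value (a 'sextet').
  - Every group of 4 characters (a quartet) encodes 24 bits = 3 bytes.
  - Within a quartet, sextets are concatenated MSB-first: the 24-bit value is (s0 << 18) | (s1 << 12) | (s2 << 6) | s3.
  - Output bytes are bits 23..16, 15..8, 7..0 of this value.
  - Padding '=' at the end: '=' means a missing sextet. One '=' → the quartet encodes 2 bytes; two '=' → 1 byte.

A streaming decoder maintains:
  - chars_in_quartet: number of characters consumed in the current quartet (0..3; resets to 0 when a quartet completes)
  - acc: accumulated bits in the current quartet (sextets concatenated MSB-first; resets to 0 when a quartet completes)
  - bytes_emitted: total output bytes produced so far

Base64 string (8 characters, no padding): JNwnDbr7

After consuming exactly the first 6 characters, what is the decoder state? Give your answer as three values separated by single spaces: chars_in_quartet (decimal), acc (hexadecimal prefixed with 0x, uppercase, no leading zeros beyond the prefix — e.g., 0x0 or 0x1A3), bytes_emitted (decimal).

Answer: 2 0xDB 3

Derivation:
After char 0 ('J'=9): chars_in_quartet=1 acc=0x9 bytes_emitted=0
After char 1 ('N'=13): chars_in_quartet=2 acc=0x24D bytes_emitted=0
After char 2 ('w'=48): chars_in_quartet=3 acc=0x9370 bytes_emitted=0
After char 3 ('n'=39): chars_in_quartet=4 acc=0x24DC27 -> emit 24 DC 27, reset; bytes_emitted=3
After char 4 ('D'=3): chars_in_quartet=1 acc=0x3 bytes_emitted=3
After char 5 ('b'=27): chars_in_quartet=2 acc=0xDB bytes_emitted=3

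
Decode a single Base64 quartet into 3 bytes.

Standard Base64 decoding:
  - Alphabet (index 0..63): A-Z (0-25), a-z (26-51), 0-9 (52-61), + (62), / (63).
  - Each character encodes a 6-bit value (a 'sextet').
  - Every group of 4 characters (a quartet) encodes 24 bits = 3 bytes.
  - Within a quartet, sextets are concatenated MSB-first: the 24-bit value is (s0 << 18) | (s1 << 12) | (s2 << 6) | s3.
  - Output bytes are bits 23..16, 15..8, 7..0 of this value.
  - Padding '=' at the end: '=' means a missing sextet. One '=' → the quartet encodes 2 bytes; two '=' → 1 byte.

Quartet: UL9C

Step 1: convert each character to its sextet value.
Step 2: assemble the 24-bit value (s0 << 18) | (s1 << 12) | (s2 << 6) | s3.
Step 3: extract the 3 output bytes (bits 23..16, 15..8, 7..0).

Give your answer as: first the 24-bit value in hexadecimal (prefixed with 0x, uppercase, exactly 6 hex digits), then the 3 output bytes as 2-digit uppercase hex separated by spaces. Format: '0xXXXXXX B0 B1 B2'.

Answer: 0x50BF42 50 BF 42

Derivation:
Sextets: U=20, L=11, 9=61, C=2
24-bit: (20<<18) | (11<<12) | (61<<6) | 2
      = 0x500000 | 0x00B000 | 0x000F40 | 0x000002
      = 0x50BF42
Bytes: (v>>16)&0xFF=50, (v>>8)&0xFF=BF, v&0xFF=42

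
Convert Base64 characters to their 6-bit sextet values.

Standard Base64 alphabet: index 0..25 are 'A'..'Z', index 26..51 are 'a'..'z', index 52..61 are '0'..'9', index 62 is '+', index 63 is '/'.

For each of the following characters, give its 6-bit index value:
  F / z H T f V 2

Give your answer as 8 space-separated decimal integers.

Answer: 5 63 51 7 19 31 21 54

Derivation:
'F': A..Z range, ord('F') − ord('A') = 5
'/': index 63
'z': a..z range, 26 + ord('z') − ord('a') = 51
'H': A..Z range, ord('H') − ord('A') = 7
'T': A..Z range, ord('T') − ord('A') = 19
'f': a..z range, 26 + ord('f') − ord('a') = 31
'V': A..Z range, ord('V') − ord('A') = 21
'2': 0..9 range, 52 + ord('2') − ord('0') = 54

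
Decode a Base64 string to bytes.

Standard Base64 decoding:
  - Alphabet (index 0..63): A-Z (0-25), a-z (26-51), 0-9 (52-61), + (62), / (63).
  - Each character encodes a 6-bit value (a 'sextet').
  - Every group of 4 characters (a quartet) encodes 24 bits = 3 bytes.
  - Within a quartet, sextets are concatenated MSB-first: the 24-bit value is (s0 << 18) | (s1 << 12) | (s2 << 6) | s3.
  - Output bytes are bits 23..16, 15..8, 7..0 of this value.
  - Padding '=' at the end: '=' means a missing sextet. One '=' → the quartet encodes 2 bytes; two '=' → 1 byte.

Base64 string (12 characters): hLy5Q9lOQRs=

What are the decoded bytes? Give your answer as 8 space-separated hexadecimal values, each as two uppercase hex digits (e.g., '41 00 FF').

Answer: 84 BC B9 43 D9 4E 41 1B

Derivation:
After char 0 ('h'=33): chars_in_quartet=1 acc=0x21 bytes_emitted=0
After char 1 ('L'=11): chars_in_quartet=2 acc=0x84B bytes_emitted=0
After char 2 ('y'=50): chars_in_quartet=3 acc=0x212F2 bytes_emitted=0
After char 3 ('5'=57): chars_in_quartet=4 acc=0x84BCB9 -> emit 84 BC B9, reset; bytes_emitted=3
After char 4 ('Q'=16): chars_in_quartet=1 acc=0x10 bytes_emitted=3
After char 5 ('9'=61): chars_in_quartet=2 acc=0x43D bytes_emitted=3
After char 6 ('l'=37): chars_in_quartet=3 acc=0x10F65 bytes_emitted=3
After char 7 ('O'=14): chars_in_quartet=4 acc=0x43D94E -> emit 43 D9 4E, reset; bytes_emitted=6
After char 8 ('Q'=16): chars_in_quartet=1 acc=0x10 bytes_emitted=6
After char 9 ('R'=17): chars_in_quartet=2 acc=0x411 bytes_emitted=6
After char 10 ('s'=44): chars_in_quartet=3 acc=0x1046C bytes_emitted=6
Padding '=': partial quartet acc=0x1046C -> emit 41 1B; bytes_emitted=8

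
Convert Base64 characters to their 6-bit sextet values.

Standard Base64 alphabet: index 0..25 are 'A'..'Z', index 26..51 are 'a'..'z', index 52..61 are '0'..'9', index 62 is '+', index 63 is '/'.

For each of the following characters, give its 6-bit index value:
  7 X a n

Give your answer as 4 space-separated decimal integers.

Answer: 59 23 26 39

Derivation:
'7': 0..9 range, 52 + ord('7') − ord('0') = 59
'X': A..Z range, ord('X') − ord('A') = 23
'a': a..z range, 26 + ord('a') − ord('a') = 26
'n': a..z range, 26 + ord('n') − ord('a') = 39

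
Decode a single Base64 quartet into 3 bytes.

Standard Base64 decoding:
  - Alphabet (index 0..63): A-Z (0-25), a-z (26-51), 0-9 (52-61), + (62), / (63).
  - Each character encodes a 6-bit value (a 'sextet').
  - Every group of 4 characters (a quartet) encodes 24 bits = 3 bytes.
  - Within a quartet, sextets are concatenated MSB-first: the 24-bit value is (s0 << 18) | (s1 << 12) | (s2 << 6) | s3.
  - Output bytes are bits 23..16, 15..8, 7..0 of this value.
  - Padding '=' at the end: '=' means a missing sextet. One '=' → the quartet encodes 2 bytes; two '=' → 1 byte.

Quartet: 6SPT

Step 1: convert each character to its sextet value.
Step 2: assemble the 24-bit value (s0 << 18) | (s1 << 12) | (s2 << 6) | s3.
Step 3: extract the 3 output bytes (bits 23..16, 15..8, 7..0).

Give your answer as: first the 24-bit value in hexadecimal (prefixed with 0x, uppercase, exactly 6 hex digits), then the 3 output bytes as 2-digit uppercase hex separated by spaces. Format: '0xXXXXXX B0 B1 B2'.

Sextets: 6=58, S=18, P=15, T=19
24-bit: (58<<18) | (18<<12) | (15<<6) | 19
      = 0xE80000 | 0x012000 | 0x0003C0 | 0x000013
      = 0xE923D3
Bytes: (v>>16)&0xFF=E9, (v>>8)&0xFF=23, v&0xFF=D3

Answer: 0xE923D3 E9 23 D3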